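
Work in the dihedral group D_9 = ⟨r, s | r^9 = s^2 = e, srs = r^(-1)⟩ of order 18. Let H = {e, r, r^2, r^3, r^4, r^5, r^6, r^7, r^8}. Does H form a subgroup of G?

|H| = 9 divides |G| = 18, consistent with Lagrange.
H contains the identity, every element's inverse is in H, and H is closed under ·: it is a subgroup.
In fact H = ⟨r^4⟩.

Yes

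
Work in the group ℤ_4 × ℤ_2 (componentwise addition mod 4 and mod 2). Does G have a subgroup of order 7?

7 does not divide |G| = 8, so by Lagrange no subgroup of order 7 exists.

No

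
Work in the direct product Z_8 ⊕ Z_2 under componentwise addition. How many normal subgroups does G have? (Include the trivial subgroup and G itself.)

11

G is abelian, so every subgroup is normal.
G has 11 subgroups in total, hence 11 normal subgroups.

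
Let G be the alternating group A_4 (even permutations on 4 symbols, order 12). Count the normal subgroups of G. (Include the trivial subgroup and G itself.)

G has 10 subgroups. Checking conjugation-invariance by order — order 1: 1/1 normal; order 2: 0/3 normal; order 3: 0/4 normal; order 4: 1/1 normal; order 12: 1/1 normal.
Total normal subgroups: 3.

3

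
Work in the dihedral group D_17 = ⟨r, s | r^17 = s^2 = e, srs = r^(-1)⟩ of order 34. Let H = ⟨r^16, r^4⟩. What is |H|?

|⟨r^16⟩| = 17 and |⟨r^4⟩| = 17, so |H| is a multiple of lcm(17, 17) = 17 and divides |G| = 34.
Closing under the operation: H = {e, r, r^2, r^3, r^4, r^5, r^6, r^7, r^8, r^9, r^10, r^11, r^12, r^13, r^14, r^15, r^16}, so |H| = 17.

17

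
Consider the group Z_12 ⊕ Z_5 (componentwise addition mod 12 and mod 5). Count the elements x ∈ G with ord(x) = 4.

2

An element (a,b) has order lcm(ord(a), ord(b)); count pairs with lcm equal to 4.
Enumerating gives 2 such elements.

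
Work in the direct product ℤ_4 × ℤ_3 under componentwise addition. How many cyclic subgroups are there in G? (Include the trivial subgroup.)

Each element a generates a cyclic subgroup ⟨a⟩; distinct elements may generate the same one (a cyclic group of order d has φ(d) generators).
Cyclic subgroups by order — order 1: 1; order 2: 1; order 3: 1; order 4: 1; order 6: 1; order 12: 1.
Total: 6.

6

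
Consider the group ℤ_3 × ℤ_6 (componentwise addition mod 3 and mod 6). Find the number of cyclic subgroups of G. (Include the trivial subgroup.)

Group the elements of G by the cyclic subgroup they generate; each cyclic subgroup of order d accounts for φ(d) elements.
Cyclic subgroups by order — order 1: 1; order 2: 1; order 3: 4; order 6: 4.
Total: 10.

10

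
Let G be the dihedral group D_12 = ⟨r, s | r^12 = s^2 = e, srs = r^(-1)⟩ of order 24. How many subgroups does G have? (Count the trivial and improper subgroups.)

34

|G| = 24, so by Lagrange every subgroup order divides 24. Divisors: 1, 2, 3, 4, 6, 8, 12, 24.
Subgroups by order — order 1: 1; order 2: 13; order 3: 1; order 4: 7; order 6: 5; order 8: 3; order 12: 3; order 24: 1.
Total: 1 + 13 + 1 + 7 + 5 + 3 + 3 + 1 = 34.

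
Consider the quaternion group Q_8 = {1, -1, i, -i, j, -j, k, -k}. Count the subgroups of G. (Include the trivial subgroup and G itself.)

|G| = 8, so by Lagrange every subgroup order divides 8. Divisors: 1, 2, 4, 8.
Subgroups by order — order 1: 1; order 2: 1; order 4: 3; order 8: 1.
Total: 1 + 1 + 3 + 1 = 6.

6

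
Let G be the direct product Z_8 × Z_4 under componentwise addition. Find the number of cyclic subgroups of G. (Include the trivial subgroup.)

Group the elements of G by the cyclic subgroup they generate; each cyclic subgroup of order d accounts for φ(d) elements.
Cyclic subgroups by order — order 1: 1; order 2: 3; order 4: 6; order 8: 4.
Total: 14.

14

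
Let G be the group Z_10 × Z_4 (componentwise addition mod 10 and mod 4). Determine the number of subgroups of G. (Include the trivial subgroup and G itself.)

16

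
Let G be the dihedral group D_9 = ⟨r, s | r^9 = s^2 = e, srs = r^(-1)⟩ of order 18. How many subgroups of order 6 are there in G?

|G| = 18 and 6 | 18, so subgroups of order 6 are possible by Lagrange.
The subgroups of order 6 are: {e, r^3, r^6, r^2s, r^5s, r^8s}; {e, r^3, r^6, s, r^3s, r^6s}; {e, r^3, r^6, rs, r^4s, r^7s}.
So G has 3 subgroups of order 6.

3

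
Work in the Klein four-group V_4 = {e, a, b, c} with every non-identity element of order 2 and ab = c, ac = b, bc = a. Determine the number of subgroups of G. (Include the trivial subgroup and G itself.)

|G| = 4, so by Lagrange every subgroup order divides 4. Divisors: 1, 2, 4.
Subgroups by order — order 1: 1; order 2: 3; order 4: 1.
Total: 1 + 3 + 1 = 5.

5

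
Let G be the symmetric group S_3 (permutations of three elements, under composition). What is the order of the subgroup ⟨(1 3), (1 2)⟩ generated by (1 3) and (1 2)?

|⟨(1 3)⟩| = 2 and |⟨(1 2)⟩| = 2, so |H| is a multiple of lcm(2, 2) = 2 and divides |G| = 6.
Closing {(1 3), (1 2)} under the group operation gives all of G, so |H| = 6.

6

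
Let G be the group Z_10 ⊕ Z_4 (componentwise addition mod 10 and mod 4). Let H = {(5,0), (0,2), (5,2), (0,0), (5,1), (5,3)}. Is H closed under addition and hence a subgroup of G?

|H| = 6 does not divide |G| = 40, so by Lagrange H is not a subgroup.

No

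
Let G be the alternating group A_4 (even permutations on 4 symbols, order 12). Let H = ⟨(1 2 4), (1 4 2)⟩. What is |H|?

3

|⟨(1 2 4)⟩| = 3 and |⟨(1 4 2)⟩| = 3, so |H| is a multiple of lcm(3, 3) = 3 and divides |G| = 12.
Closing under the operation: H = {e, (1 2 4), (1 4 2)}, so |H| = 3.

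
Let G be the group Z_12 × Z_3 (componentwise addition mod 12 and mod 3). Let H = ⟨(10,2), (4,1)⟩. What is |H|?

18

|⟨(10,2)⟩| = 6 and |⟨(4,1)⟩| = 3, so |H| is a multiple of lcm(6, 3) = 6 and divides |G| = 36.
Closing under the operation: H = {(0,0), (0,1), (0,2), (2,0), (2,1), (2,2), (4,0), (4,1), (4,2), (6,0), (6,1), (6,2), (8,0), (8,1), (8,2), (10,0), (10,1), (10,2)}, so |H| = 18.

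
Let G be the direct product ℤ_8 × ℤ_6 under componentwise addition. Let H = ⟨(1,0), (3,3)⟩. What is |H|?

|⟨(1,0)⟩| = 8 and |⟨(3,3)⟩| = 8, so |H| is a multiple of lcm(8, 8) = 8 and divides |G| = 48.
Closing under the operation: H = {(0,0), (0,3), (1,0), (1,3), (2,0), (2,3), (3,0), (3,3), (4,0), (4,3), (5,0), (5,3), (6,0), (6,3), (7,0), (7,3)}, so |H| = 16.

16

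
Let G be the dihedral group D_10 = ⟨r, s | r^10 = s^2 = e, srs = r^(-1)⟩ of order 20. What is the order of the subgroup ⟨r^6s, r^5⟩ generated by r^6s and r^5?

4

|⟨r^6s⟩| = 2 and |⟨r^5⟩| = 2, so |H| is a multiple of lcm(2, 2) = 2 and divides |G| = 20.
Closing under the operation: H = {e, r^5, rs, r^6s}, so |H| = 4.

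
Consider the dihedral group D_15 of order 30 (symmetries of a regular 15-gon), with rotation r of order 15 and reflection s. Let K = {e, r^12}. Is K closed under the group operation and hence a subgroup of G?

r^12 ∈ K but its inverse r^3 ∉ K, so K is not a subgroup.

No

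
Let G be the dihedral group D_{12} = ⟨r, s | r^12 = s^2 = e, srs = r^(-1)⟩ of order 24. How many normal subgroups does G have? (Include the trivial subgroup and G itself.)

9

G has 34 subgroups. Checking conjugation-invariance by order — order 1: 1/1 normal; order 2: 1/13 normal; order 3: 1/1 normal; order 4: 1/7 normal; order 6: 1/5 normal; order 8: 0/3 normal; order 12: 3/3 normal; order 24: 1/1 normal.
Total normal subgroups: 9.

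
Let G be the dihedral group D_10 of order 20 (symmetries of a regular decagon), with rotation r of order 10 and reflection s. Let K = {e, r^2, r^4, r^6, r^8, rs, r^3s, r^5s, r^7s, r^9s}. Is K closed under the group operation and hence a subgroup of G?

Yes

|K| = 10 divides |G| = 20, consistent with Lagrange.
K contains the identity, every element's inverse is in K, and K is closed under ·: it is a subgroup.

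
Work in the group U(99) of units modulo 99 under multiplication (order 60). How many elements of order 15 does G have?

The elements of order 15 are: 4, 16, 25, 31, 49, 58, 70, 97.
That's 8.

8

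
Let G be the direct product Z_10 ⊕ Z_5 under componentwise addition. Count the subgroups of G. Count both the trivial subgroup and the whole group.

16

|G| = 50, so by Lagrange every subgroup order divides 50. Divisors: 1, 2, 5, 10, 25, 50.
Subgroups by order — order 1: 1; order 2: 1; order 5: 6; order 10: 6; order 25: 1; order 50: 1.
Total: 1 + 1 + 6 + 6 + 1 + 1 = 16.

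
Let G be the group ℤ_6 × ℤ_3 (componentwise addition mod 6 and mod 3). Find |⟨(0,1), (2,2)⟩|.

9

|⟨(0,1)⟩| = 3 and |⟨(2,2)⟩| = 3, so |H| is a multiple of lcm(3, 3) = 3 and divides |G| = 18.
Closing under the operation: H = {(0,0), (0,1), (0,2), (2,0), (2,1), (2,2), (4,0), (4,1), (4,2)}, so |H| = 9.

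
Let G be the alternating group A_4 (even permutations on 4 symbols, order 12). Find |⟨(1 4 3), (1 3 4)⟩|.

|⟨(1 4 3)⟩| = 3 and |⟨(1 3 4)⟩| = 3, so |H| is a multiple of lcm(3, 3) = 3 and divides |G| = 12.
Closing under the operation: H = {e, (1 3 4), (1 4 3)}, so |H| = 3.

3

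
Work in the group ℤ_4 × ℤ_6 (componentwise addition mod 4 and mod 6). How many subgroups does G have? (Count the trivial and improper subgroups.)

16

|G| = 24, so by Lagrange every subgroup order divides 24. Divisors: 1, 2, 3, 4, 6, 8, 12, 24.
Subgroups by order — order 1: 1; order 2: 3; order 3: 1; order 4: 3; order 6: 3; order 8: 1; order 12: 3; order 24: 1.
Total: 1 + 3 + 1 + 3 + 3 + 1 + 3 + 1 = 16.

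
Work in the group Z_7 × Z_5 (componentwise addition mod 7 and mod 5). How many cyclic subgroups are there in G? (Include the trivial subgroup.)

4

Group the elements of G by the cyclic subgroup they generate; each cyclic subgroup of order d accounts for φ(d) elements.
Cyclic subgroups by order — order 1: 1; order 5: 1; order 7: 1; order 35: 1.
Total: 4.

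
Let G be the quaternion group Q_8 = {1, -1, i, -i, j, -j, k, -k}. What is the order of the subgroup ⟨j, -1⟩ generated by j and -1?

4

|⟨j⟩| = 4 and |⟨-1⟩| = 2, so |H| is a multiple of lcm(4, 2) = 4 and divides |G| = 8.
Closing under the operation: H = {1, -1, j, -j}, so |H| = 4.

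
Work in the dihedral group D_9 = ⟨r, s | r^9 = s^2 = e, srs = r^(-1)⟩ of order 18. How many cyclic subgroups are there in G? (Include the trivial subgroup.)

Each element a generates a cyclic subgroup ⟨a⟩; distinct elements may generate the same one (a cyclic group of order d has φ(d) generators).
Cyclic subgroups by order — order 1: 1; order 2: 9; order 3: 1; order 9: 1.
Total: 12.

12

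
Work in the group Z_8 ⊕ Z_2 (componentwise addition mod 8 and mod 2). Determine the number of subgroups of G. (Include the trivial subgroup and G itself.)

|G| = 16, so by Lagrange every subgroup order divides 16. Divisors: 1, 2, 4, 8, 16.
Subgroups by order — order 1: 1; order 2: 3; order 4: 3; order 8: 3; order 16: 1.
Total: 1 + 3 + 3 + 3 + 1 = 11.

11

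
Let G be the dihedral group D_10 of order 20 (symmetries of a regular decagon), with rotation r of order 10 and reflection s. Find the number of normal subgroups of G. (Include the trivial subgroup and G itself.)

7

G has 22 subgroups. Checking conjugation-invariance by order — order 1: 1/1 normal; order 2: 1/11 normal; order 4: 0/5 normal; order 5: 1/1 normal; order 10: 3/3 normal; order 20: 1/1 normal.
Total normal subgroups: 7.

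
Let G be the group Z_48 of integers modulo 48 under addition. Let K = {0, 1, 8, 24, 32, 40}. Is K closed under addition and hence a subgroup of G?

1 ∈ K but its inverse 47 ∉ K, so K is not a subgroup.

No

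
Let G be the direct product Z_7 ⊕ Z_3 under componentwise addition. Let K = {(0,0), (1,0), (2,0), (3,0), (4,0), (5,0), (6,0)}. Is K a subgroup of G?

Yes

|K| = 7 divides |G| = 21, consistent with Lagrange.
K contains the identity, every element's inverse is in K, and K is closed under +: it is a subgroup.
In fact K = ⟨(4,0)⟩.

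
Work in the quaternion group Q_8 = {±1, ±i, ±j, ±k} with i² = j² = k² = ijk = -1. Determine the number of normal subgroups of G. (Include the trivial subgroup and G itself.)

6

G has 6 subgroups. Checking conjugation-invariance by order — order 1: 1/1 normal; order 2: 1/1 normal; order 4: 3/3 normal; order 8: 1/1 normal.
Total normal subgroups: 6.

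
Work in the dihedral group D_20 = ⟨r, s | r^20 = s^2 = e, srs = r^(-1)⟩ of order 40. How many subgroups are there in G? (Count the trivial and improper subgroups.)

48

|G| = 40, so by Lagrange every subgroup order divides 40. Divisors: 1, 2, 4, 5, 8, 10, 20, 40.
Subgroups by order — order 1: 1; order 2: 21; order 4: 11; order 5: 1; order 8: 5; order 10: 5; order 20: 3; order 40: 1.
Total: 1 + 21 + 11 + 1 + 5 + 5 + 3 + 1 = 48.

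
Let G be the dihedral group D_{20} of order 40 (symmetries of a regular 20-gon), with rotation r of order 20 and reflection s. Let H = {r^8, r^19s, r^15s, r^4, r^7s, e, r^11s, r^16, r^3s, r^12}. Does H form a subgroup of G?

|H| = 10 divides |G| = 40, consistent with Lagrange.
H contains the identity, every element's inverse is in H, and H is closed under ·: it is a subgroup.

Yes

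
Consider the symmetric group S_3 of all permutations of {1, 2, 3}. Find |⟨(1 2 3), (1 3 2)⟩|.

3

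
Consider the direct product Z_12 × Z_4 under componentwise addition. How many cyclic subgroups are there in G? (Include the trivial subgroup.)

20

Each element a generates a cyclic subgroup ⟨a⟩; distinct elements may generate the same one (a cyclic group of order d has φ(d) generators).
Cyclic subgroups by order — order 1: 1; order 2: 3; order 3: 1; order 4: 6; order 6: 3; order 12: 6.
Total: 20.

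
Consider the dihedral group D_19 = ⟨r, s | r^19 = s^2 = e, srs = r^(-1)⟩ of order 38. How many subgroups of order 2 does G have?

19

|G| = 38 and 2 | 38, so subgroups of order 2 are possible by Lagrange.
The subgroups of order 2 are: {e, r^10s}; {e, r^11s}; {e, r^12s}; {e, r^13s}; … (19 in all).
So G has 19 subgroups of order 2.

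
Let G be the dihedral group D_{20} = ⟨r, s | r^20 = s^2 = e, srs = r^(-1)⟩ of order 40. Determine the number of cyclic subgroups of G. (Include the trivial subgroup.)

A cyclic subgroup of order d is generated by each of its φ(d) elements of order d, so the cyclic subgroups of order d number (#elements of order d)/φ(d).
Cyclic subgroups by order — order 1: 1; order 2: 21; order 4: 1; order 5: 1; order 10: 1; order 20: 1.
Total: 26.

26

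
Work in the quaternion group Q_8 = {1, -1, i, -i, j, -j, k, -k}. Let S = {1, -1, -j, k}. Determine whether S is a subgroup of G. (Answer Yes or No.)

No

k ∈ S but its inverse -k ∉ S, so S is not a subgroup.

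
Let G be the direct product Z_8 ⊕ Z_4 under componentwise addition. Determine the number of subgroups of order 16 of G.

3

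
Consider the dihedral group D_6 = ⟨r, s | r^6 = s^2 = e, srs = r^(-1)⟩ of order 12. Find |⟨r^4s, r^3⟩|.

|⟨r^4s⟩| = 2 and |⟨r^3⟩| = 2, so |H| is a multiple of lcm(2, 2) = 2 and divides |G| = 12.
Closing under the operation: H = {e, r^3, rs, r^4s}, so |H| = 4.

4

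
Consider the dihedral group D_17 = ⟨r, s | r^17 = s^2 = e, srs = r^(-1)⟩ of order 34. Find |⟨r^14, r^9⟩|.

17

|⟨r^14⟩| = 17 and |⟨r^9⟩| = 17, so |H| is a multiple of lcm(17, 17) = 17 and divides |G| = 34.
Closing under the operation: H = {e, r, r^2, r^3, r^4, r^5, r^6, r^7, r^8, r^9, r^10, r^11, r^12, r^13, r^14, r^15, r^16}, so |H| = 17.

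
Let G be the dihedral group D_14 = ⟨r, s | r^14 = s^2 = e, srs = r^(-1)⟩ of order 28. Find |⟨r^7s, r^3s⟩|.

14

|⟨r^7s⟩| = 2 and |⟨r^3s⟩| = 2, so |H| is a multiple of lcm(2, 2) = 2 and divides |G| = 28.
Closing under the operation: H = {e, r^2, r^4, r^6, r^8, r^10, r^12, rs, r^3s, r^5s, r^7s, r^9s, r^11s, r^13s}, so |H| = 14.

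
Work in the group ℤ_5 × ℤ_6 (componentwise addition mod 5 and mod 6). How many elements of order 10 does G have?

4

An element (a,b) has order lcm(ord(a), ord(b)); count pairs with lcm equal to 10.
Enumerating gives 4 such elements.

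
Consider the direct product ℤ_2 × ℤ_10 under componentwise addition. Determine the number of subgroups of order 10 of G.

|G| = 20 and 10 | 20, so subgroups of order 10 are possible by Lagrange.
The subgroups of order 10 are: {(0,0), (0,1), (0,2), (0,3), (0,4), (0,5), (0,6), (0,7), (0,8), (0,9)}; {(0,0), (0,2), (0,4), (0,6), (0,8), (1,0), (1,2), (1,4), (1,6), (1,8)}; {(0,0), (0,2), (0,4), (0,6), (0,8), (1,1), (1,3), (1,5), (1,7), (1,9)}.
So G has 3 subgroups of order 10.

3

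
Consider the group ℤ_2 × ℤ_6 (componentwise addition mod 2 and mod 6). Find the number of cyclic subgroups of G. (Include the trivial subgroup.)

Each element a generates a cyclic subgroup ⟨a⟩; distinct elements may generate the same one (a cyclic group of order d has φ(d) generators).
Cyclic subgroups by order — order 1: 1; order 2: 3; order 3: 1; order 6: 3.
Total: 8.

8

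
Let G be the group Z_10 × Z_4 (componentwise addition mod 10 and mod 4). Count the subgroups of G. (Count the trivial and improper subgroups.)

|G| = 40, so by Lagrange every subgroup order divides 40. Divisors: 1, 2, 4, 5, 8, 10, 20, 40.
Subgroups by order — order 1: 1; order 2: 3; order 4: 3; order 5: 1; order 8: 1; order 10: 3; order 20: 3; order 40: 1.
Total: 1 + 3 + 3 + 1 + 1 + 3 + 3 + 1 = 16.

16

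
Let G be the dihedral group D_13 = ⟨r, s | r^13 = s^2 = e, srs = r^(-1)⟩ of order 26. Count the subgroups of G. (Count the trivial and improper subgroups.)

|G| = 26, so by Lagrange every subgroup order divides 26. Divisors: 1, 2, 13, 26.
Subgroups by order — order 1: 1; order 2: 13; order 13: 1; order 26: 1.
Total: 1 + 13 + 1 + 1 = 16.

16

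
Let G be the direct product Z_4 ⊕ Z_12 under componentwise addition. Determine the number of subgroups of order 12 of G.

|G| = 48 and 12 | 48, so subgroups of order 12 are possible by Lagrange.
The subgroups of order 12 are: {(0,0), (0,1), (0,2), (0,3), (0,4), (0,5), (0,6), (0,7), (0,8), (0,9), (0,10), (0,11)}; {(0,0), (0,2), (0,4), (0,6), (0,8), (0,10), (2,0), (2,2), (2,4), (2,6), (2,8), (2,10)}; {(0,0), (0,2), (0,4), (0,6), (0,8), (0,10), (2,1), (2,3), (2,5), (2,7), (2,9), (2,11)}; {(0,0), (0,4), (0,8), (1,0), (1,4), (1,8), (2,0), (2,4), (2,8), (3,0), (3,4), (3,8)}; … (7 in all).
So G has 7 subgroups of order 12.

7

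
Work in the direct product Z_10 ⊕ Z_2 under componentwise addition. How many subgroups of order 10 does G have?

3

|G| = 20 and 10 | 20, so subgroups of order 10 are possible by Lagrange.
The subgroups of order 10 are: {(0,0), (0,1), (2,0), (2,1), (4,0), (4,1), (6,0), (6,1), (8,0), (8,1)}; {(0,0), (1,0), (2,0), (3,0), (4,0), (5,0), (6,0), (7,0), (8,0), (9,0)}; {(0,0), (1,1), (2,0), (3,1), (4,0), (5,1), (6,0), (7,1), (8,0), (9,1)}.
So G has 3 subgroups of order 10.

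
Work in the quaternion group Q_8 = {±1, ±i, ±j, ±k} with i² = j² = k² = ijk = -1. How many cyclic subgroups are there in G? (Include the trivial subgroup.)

5

Group the elements of G by the cyclic subgroup they generate; each cyclic subgroup of order d accounts for φ(d) elements.
Cyclic subgroups by order — order 1: 1; order 2: 1; order 4: 3.
Total: 5.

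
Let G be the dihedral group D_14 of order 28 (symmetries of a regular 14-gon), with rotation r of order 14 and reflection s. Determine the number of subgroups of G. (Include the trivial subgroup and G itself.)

|G| = 28, so by Lagrange every subgroup order divides 28. Divisors: 1, 2, 4, 7, 14, 28.
Subgroups by order — order 1: 1; order 2: 15; order 4: 7; order 7: 1; order 14: 3; order 28: 1.
Total: 1 + 15 + 7 + 1 + 3 + 1 = 28.

28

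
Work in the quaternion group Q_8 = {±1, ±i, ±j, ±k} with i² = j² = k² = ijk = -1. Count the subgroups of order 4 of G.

|G| = 8 and 4 | 8, so subgroups of order 4 are possible by Lagrange.
The subgroups of order 4 are: {1, -1, i, -i}; {1, -1, j, -j}; {1, -1, k, -k}.
So G has 3 subgroups of order 4.

3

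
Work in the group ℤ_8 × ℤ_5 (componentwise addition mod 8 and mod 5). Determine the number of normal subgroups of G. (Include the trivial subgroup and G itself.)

G is abelian, so every subgroup is normal.
G has 8 subgroups in total, hence 8 normal subgroups.

8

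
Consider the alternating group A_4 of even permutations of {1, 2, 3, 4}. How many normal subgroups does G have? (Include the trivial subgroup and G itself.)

G has 10 subgroups. Checking conjugation-invariance by order — order 1: 1/1 normal; order 2: 0/3 normal; order 3: 0/4 normal; order 4: 1/1 normal; order 12: 1/1 normal.
Total normal subgroups: 3.

3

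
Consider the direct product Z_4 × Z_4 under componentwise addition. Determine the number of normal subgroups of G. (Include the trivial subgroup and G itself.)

G is abelian, so every subgroup is normal.
G has 15 subgroups in total, hence 15 normal subgroups.

15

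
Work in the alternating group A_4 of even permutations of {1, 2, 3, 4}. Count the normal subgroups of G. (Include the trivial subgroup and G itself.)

3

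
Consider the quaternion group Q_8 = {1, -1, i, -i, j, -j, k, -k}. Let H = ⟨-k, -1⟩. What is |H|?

4

|⟨-k⟩| = 4 and |⟨-1⟩| = 2, so |H| is a multiple of lcm(4, 2) = 4 and divides |G| = 8.
Closing under the operation: H = {1, -1, k, -k}, so |H| = 4.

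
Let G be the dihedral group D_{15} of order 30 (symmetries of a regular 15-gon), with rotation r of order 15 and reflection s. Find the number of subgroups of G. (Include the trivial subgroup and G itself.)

28

|G| = 30, so by Lagrange every subgroup order divides 30. Divisors: 1, 2, 3, 5, 6, 10, 15, 30.
Subgroups by order — order 1: 1; order 2: 15; order 3: 1; order 5: 1; order 6: 5; order 10: 3; order 15: 1; order 30: 1.
Total: 1 + 15 + 1 + 1 + 5 + 3 + 1 + 1 = 28.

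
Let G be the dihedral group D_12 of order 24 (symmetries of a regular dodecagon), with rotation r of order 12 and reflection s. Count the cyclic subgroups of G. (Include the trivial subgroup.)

A cyclic subgroup of order d is generated by each of its φ(d) elements of order d, so the cyclic subgroups of order d number (#elements of order d)/φ(d).
Cyclic subgroups by order — order 1: 1; order 2: 13; order 3: 1; order 4: 1; order 6: 1; order 12: 1.
Total: 18.

18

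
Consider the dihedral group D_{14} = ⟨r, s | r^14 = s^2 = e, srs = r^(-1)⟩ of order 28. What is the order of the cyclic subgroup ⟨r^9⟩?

Computing powers of r^9: the smallest k with (r^9)^k = e is k = 14.

14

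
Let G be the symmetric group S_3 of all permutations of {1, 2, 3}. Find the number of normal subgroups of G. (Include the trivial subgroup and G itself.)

G has 6 subgroups. Checking conjugation-invariance by order — order 1: 1/1 normal; order 2: 0/3 normal; order 3: 1/1 normal; order 6: 1/1 normal.
Total normal subgroups: 3.

3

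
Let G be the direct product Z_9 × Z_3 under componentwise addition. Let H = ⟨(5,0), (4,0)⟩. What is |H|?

|⟨(5,0)⟩| = 9 and |⟨(4,0)⟩| = 9, so |H| is a multiple of lcm(9, 9) = 9 and divides |G| = 27.
Closing under the operation: H = {(0,0), (1,0), (2,0), (3,0), (4,0), (5,0), (6,0), (7,0), (8,0)}, so |H| = 9.

9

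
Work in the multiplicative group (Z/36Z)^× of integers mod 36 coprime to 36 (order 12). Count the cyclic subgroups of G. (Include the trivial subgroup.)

A cyclic subgroup of order d is generated by each of its φ(d) elements of order d, so the cyclic subgroups of order d number (#elements of order d)/φ(d).
Cyclic subgroups by order — order 1: 1; order 2: 3; order 3: 1; order 6: 3.
Total: 8.

8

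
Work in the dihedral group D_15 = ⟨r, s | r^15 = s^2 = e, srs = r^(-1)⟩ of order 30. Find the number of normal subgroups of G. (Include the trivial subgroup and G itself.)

G has 28 subgroups. Checking conjugation-invariance by order — order 1: 1/1 normal; order 2: 0/15 normal; order 3: 1/1 normal; order 5: 1/1 normal; order 6: 0/5 normal; order 10: 0/3 normal; order 15: 1/1 normal; order 30: 1/1 normal.
Total normal subgroups: 5.

5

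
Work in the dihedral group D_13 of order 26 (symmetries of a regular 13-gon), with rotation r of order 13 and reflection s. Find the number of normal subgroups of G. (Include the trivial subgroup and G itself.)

G has 16 subgroups. Checking conjugation-invariance by order — order 1: 1/1 normal; order 2: 0/13 normal; order 13: 1/1 normal; order 26: 1/1 normal.
Total normal subgroups: 3.

3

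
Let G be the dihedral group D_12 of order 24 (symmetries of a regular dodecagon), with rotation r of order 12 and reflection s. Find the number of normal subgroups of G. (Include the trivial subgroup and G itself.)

9

G has 34 subgroups. Checking conjugation-invariance by order — order 1: 1/1 normal; order 2: 1/13 normal; order 3: 1/1 normal; order 4: 1/7 normal; order 6: 1/5 normal; order 8: 0/3 normal; order 12: 3/3 normal; order 24: 1/1 normal.
Total normal subgroups: 9.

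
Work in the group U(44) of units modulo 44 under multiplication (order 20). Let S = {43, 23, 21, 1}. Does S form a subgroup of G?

Yes

|S| = 4 divides |G| = 20, consistent with Lagrange.
S contains the identity, every element's inverse is in S, and S is closed under ·: it is a subgroup.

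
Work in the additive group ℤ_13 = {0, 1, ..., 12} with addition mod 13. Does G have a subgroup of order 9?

No

9 does not divide |G| = 13, so by Lagrange no subgroup of order 9 exists.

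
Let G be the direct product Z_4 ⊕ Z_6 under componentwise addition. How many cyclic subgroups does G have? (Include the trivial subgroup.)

Group the elements of G by the cyclic subgroup they generate; each cyclic subgroup of order d accounts for φ(d) elements.
Cyclic subgroups by order — order 1: 1; order 2: 3; order 3: 1; order 4: 2; order 6: 3; order 12: 2.
Total: 12.

12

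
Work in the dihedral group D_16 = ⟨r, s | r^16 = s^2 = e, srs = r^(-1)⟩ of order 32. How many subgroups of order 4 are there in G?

9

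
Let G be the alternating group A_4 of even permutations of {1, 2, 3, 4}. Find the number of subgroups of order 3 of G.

4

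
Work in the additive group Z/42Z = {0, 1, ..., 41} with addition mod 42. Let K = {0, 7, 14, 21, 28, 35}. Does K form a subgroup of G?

|K| = 6 divides |G| = 42, consistent with Lagrange.
K contains the identity, every element's inverse is in K, and K is closed under +: it is a subgroup.
In fact K = ⟨35⟩.

Yes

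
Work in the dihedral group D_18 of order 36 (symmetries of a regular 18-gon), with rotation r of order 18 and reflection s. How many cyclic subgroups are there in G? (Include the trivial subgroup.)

24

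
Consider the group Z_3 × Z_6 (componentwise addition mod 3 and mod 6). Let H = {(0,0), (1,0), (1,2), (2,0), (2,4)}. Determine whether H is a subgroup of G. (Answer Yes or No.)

No

|H| = 5 does not divide |G| = 18, so by Lagrange H is not a subgroup.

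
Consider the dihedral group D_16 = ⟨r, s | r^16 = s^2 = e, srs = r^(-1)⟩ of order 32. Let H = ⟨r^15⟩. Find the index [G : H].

|⟨r^15⟩| = 16 and |G| = 32.
By Lagrange, [G : H] = |G|/|H| = 32/16 = 2.

2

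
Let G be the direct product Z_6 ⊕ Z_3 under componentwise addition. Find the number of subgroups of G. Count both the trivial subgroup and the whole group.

|G| = 18, so by Lagrange every subgroup order divides 18. Divisors: 1, 2, 3, 6, 9, 18.
Subgroups by order — order 1: 1; order 2: 1; order 3: 4; order 6: 4; order 9: 1; order 18: 1.
Total: 1 + 1 + 4 + 4 + 1 + 1 = 12.

12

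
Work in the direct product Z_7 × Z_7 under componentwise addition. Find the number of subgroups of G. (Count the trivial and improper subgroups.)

10

|G| = 49, so by Lagrange every subgroup order divides 49. Divisors: 1, 7, 49.
Subgroups by order — order 1: 1; order 7: 8; order 49: 1.
Total: 1 + 8 + 1 = 10.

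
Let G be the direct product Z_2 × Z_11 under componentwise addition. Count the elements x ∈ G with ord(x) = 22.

An element (a,b) has order lcm(ord(a), ord(b)); count pairs with lcm equal to 22.
Enumerating gives 10 such elements.

10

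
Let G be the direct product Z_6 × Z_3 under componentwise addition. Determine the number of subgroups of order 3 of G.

|G| = 18 and 3 | 18, so subgroups of order 3 are possible by Lagrange.
The subgroups of order 3 are: {(0,0), (0,1), (0,2)}; {(0,0), (2,0), (4,0)}; {(0,0), (2,1), (4,2)}; {(0,0), (2,2), (4,1)}.
So G has 4 subgroups of order 3.

4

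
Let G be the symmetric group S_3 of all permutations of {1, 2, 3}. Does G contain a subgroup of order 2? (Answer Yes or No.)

2 | 6. A subgroup of order 2 is {e, (1 2)}.

Yes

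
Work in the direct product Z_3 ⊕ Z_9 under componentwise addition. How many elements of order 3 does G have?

8

An element (a,b) has order lcm(ord(a), ord(b)); count pairs with lcm equal to 3.
Enumerating gives 8 such elements.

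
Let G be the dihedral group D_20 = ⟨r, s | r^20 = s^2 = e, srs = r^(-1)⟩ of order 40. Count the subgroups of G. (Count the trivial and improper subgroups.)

48

|G| = 40, so by Lagrange every subgroup order divides 40. Divisors: 1, 2, 4, 5, 8, 10, 20, 40.
Subgroups by order — order 1: 1; order 2: 21; order 4: 11; order 5: 1; order 8: 5; order 10: 5; order 20: 3; order 40: 1.
Total: 1 + 21 + 11 + 1 + 5 + 5 + 3 + 1 = 48.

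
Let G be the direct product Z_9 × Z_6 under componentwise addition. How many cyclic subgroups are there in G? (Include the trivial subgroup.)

16

Group the elements of G by the cyclic subgroup they generate; each cyclic subgroup of order d accounts for φ(d) elements.
Cyclic subgroups by order — order 1: 1; order 2: 1; order 3: 4; order 6: 4; order 9: 3; order 18: 3.
Total: 16.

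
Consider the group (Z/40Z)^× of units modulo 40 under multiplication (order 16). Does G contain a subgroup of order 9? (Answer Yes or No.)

No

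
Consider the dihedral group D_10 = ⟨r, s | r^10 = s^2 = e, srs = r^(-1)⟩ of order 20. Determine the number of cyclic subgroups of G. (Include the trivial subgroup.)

14

A cyclic subgroup of order d is generated by each of its φ(d) elements of order d, so the cyclic subgroups of order d number (#elements of order d)/φ(d).
Cyclic subgroups by order — order 1: 1; order 2: 11; order 5: 1; order 10: 1.
Total: 14.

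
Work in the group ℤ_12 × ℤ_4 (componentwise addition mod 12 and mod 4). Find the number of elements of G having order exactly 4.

12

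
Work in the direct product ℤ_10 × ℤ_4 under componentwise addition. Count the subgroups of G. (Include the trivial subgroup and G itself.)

16

|G| = 40, so by Lagrange every subgroup order divides 40. Divisors: 1, 2, 4, 5, 8, 10, 20, 40.
Subgroups by order — order 1: 1; order 2: 3; order 4: 3; order 5: 1; order 8: 1; order 10: 3; order 20: 3; order 40: 1.
Total: 1 + 3 + 3 + 1 + 1 + 3 + 3 + 1 = 16.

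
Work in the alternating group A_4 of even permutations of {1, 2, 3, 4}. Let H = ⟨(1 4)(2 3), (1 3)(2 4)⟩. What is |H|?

|⟨(1 4)(2 3)⟩| = 2 and |⟨(1 3)(2 4)⟩| = 2, so |H| is a multiple of lcm(2, 2) = 2 and divides |G| = 12.
Closing under the operation: H = {e, (1 2)(3 4), (1 3)(2 4), (1 4)(2 3)}, so |H| = 4.

4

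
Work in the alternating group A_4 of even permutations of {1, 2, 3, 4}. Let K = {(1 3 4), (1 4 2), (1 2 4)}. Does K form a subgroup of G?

The identity e ∉ K, so K is not a subgroup.

No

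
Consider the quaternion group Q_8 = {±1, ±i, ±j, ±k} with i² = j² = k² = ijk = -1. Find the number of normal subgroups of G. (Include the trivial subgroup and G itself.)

6

G has 6 subgroups. Checking conjugation-invariance by order — order 1: 1/1 normal; order 2: 1/1 normal; order 4: 3/3 normal; order 8: 1/1 normal.
Total normal subgroups: 6.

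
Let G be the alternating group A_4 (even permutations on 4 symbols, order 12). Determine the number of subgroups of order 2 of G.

3

|G| = 12 and 2 | 12, so subgroups of order 2 are possible by Lagrange.
The subgroups of order 2 are: {e, (1 2)(3 4)}; {e, (1 3)(2 4)}; {e, (1 4)(2 3)}.
So G has 3 subgroups of order 2.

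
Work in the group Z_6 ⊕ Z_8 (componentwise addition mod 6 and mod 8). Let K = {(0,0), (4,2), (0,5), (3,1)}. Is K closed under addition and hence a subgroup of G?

(3,1) ∈ K but its inverse (3,7) ∉ K, so K is not a subgroup.

No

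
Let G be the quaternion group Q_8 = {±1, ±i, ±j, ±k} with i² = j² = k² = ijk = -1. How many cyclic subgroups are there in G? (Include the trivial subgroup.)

Each element a generates a cyclic subgroup ⟨a⟩; distinct elements may generate the same one (a cyclic group of order d has φ(d) generators).
Cyclic subgroups by order — order 1: 1; order 2: 1; order 4: 3.
Total: 5.

5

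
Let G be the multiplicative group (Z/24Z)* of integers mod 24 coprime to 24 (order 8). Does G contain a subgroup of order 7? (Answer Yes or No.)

No

7 does not divide |G| = 8, so by Lagrange no subgroup of order 7 exists.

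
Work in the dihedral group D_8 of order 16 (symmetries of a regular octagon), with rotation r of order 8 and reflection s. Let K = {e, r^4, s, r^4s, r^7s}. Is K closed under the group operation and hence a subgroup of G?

|K| = 5 does not divide |G| = 16, so by Lagrange K is not a subgroup.

No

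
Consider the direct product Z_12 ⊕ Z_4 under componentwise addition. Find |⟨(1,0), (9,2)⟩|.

24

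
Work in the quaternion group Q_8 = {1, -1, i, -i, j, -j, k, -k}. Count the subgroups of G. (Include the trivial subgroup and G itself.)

6

|G| = 8, so by Lagrange every subgroup order divides 8. Divisors: 1, 2, 4, 8.
Subgroups by order — order 1: 1; order 2: 1; order 4: 3; order 8: 1.
Total: 1 + 1 + 3 + 1 = 6.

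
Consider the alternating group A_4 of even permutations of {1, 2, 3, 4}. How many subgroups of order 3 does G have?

|G| = 12 and 3 | 12, so subgroups of order 3 are possible by Lagrange.
The subgroups of order 3 are: {e, (1 2 3), (1 3 2)}; {e, (1 2 4), (1 4 2)}; {e, (1 3 4), (1 4 3)}; {e, (2 3 4), (2 4 3)}.
So G has 4 subgroups of order 3.

4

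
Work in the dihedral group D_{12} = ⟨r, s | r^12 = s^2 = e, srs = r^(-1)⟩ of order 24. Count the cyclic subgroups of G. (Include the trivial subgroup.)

A cyclic subgroup of order d is generated by each of its φ(d) elements of order d, so the cyclic subgroups of order d number (#elements of order d)/φ(d).
Cyclic subgroups by order — order 1: 1; order 2: 13; order 3: 1; order 4: 1; order 6: 1; order 12: 1.
Total: 18.

18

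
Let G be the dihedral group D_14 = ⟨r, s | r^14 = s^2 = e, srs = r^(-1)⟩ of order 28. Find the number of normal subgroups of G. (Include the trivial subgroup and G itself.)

7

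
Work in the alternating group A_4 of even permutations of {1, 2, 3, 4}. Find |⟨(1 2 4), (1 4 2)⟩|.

|⟨(1 2 4)⟩| = 3 and |⟨(1 4 2)⟩| = 3, so |H| is a multiple of lcm(3, 3) = 3 and divides |G| = 12.
Closing under the operation: H = {e, (1 2 4), (1 4 2)}, so |H| = 3.

3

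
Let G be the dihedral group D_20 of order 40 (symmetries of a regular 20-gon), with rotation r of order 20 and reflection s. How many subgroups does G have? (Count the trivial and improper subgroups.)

48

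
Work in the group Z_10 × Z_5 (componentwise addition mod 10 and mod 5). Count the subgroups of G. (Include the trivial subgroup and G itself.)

16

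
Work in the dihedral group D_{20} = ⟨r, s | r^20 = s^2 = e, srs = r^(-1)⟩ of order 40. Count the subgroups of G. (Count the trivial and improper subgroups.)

|G| = 40, so by Lagrange every subgroup order divides 40. Divisors: 1, 2, 4, 5, 8, 10, 20, 40.
Subgroups by order — order 1: 1; order 2: 21; order 4: 11; order 5: 1; order 8: 5; order 10: 5; order 20: 3; order 40: 1.
Total: 1 + 21 + 11 + 1 + 5 + 5 + 3 + 1 = 48.

48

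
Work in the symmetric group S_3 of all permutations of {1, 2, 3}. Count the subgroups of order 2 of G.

3

|G| = 6 and 2 | 6, so subgroups of order 2 are possible by Lagrange.
The subgroups of order 2 are: {e, (1 2)}; {e, (1 3)}; {e, (2 3)}.
So G has 3 subgroups of order 2.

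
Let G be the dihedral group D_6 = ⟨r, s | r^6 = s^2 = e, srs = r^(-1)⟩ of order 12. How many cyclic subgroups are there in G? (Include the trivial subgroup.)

Each element a generates a cyclic subgroup ⟨a⟩; distinct elements may generate the same one (a cyclic group of order d has φ(d) generators).
Cyclic subgroups by order — order 1: 1; order 2: 7; order 3: 1; order 6: 1.
Total: 10.

10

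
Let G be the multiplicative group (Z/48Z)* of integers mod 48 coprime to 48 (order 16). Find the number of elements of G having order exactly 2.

7

The elements of order 2 are: 7, 17, 23, 25, 31, 41, 47.
That's 7.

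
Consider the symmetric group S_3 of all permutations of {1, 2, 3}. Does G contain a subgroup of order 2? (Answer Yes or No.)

Yes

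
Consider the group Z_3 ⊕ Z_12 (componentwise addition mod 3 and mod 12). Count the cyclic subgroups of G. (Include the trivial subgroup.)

A cyclic subgroup of order d is generated by each of its φ(d) elements of order d, so the cyclic subgroups of order d number (#elements of order d)/φ(d).
Cyclic subgroups by order — order 1: 1; order 2: 1; order 3: 4; order 4: 1; order 6: 4; order 12: 4.
Total: 15.

15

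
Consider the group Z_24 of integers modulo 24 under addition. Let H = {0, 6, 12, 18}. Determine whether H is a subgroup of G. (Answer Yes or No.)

Yes

|H| = 4 divides |G| = 24, consistent with Lagrange.
H contains the identity, every element's inverse is in H, and H is closed under +: it is a subgroup.
In fact H = ⟨18⟩.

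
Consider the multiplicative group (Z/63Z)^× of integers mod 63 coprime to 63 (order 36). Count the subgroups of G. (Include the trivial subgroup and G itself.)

|G| = 36, so by Lagrange every subgroup order divides 36. Divisors: 1, 2, 3, 4, 6, 9, 12, 18, 36.
Subgroups by order — order 1: 1; order 2: 3; order 3: 4; order 4: 1; order 6: 12; order 9: 1; order 12: 4; order 18: 3; order 36: 1.
Total: 1 + 3 + 4 + 1 + 12 + 1 + 4 + 3 + 1 = 30.

30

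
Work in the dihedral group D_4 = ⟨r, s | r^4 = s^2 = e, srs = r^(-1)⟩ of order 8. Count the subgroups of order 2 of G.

|G| = 8 and 2 | 8, so subgroups of order 2 are possible by Lagrange.
The subgroups of order 2 are: {e, r^2}; {e, r^2s}; {e, r^3s}; {e, rs}; … (5 in all).
So G has 5 subgroups of order 2.

5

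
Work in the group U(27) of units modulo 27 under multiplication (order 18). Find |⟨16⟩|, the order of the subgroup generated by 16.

9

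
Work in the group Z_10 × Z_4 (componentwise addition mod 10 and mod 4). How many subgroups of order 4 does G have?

3

|G| = 40 and 4 | 40, so subgroups of order 4 are possible by Lagrange.
The subgroups of order 4 are: {(0,0), (0,1), (0,2), (0,3)}; {(0,0), (0,2), (5,0), (5,2)}; {(0,0), (0,2), (5,1), (5,3)}.
So G has 3 subgroups of order 4.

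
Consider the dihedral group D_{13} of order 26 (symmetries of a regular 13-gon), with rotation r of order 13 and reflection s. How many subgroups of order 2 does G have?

|G| = 26 and 2 | 26, so subgroups of order 2 are possible by Lagrange.
The subgroups of order 2 are: {e, r^10s}; {e, r^11s}; {e, r^12s}; {e, r^2s}; … (13 in all).
So G has 13 subgroups of order 2.

13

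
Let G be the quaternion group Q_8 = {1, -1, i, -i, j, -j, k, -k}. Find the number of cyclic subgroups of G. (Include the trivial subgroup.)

A cyclic subgroup of order d is generated by each of its φ(d) elements of order d, so the cyclic subgroups of order d number (#elements of order d)/φ(d).
Cyclic subgroups by order — order 1: 1; order 2: 1; order 4: 3.
Total: 5.

5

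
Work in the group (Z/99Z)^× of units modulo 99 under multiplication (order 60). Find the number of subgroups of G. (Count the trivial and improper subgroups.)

20

|G| = 60, so by Lagrange every subgroup order divides 60. Divisors: 1, 2, 3, 4, 5, 6, 10, 12, 15, 20, 30, 60.
Subgroups by order — order 1: 1; order 2: 3; order 3: 1; order 4: 1; order 5: 1; order 6: 3; order 10: 3; order 12: 1; order 15: 1; order 20: 1; order 30: 3; order 60: 1.
Total: 1 + 3 + 1 + 1 + 1 + 3 + 3 + 1 + 1 + 1 + 3 + 1 = 20.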